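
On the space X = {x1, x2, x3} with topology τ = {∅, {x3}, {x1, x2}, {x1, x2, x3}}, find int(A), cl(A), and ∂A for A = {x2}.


int(A) = ∅, cl(A) = {x1, x2}, ∂A = {x1, x2}.

Closed sets in (X, τ) are complements of opens:
  closed(X, τ) = {∅, {x3}, {x1, x2}, {x1, x2, x3}}.
int(A) = ⋃ {U ∈ τ : U ⊆ A}. Opens contained in A: ∅.
Taking the union of these: int(A) = ∅.
cl(A) = ⋂ {C closed : A ⊆ C}. Closed sets containing A: {x1, x2}, {x1, x2, x3}.
Intersecting these: cl(A) = {x1, x2}.
∂A = cl(A) ∖ int(A) = {x1, x2} ∖ ∅ = {x1, x2}.


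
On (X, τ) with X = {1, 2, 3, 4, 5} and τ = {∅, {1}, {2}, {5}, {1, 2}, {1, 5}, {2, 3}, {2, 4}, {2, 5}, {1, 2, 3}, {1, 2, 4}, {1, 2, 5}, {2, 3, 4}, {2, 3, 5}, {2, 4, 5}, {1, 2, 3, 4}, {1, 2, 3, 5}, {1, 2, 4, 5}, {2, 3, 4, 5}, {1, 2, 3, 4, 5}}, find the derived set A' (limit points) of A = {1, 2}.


A' = {3, 4}

For each x ∈ X, list the open sets U ∈ τ with x ∈ U, then check whether U ∩ (A ∖ {x}) ≠ ∅ for every such U.
  x = 1: open {1} ∋ x has {1} ∩ (A ∖ {1}) = ∅, so x is NOT a limit point.
  x = 2: open {2} ∋ x has {2} ∩ (A ∖ {2}) = ∅, so x is NOT a limit point.
  x = 3: opens ∋ x are {2, 3}, {1, 2, 3}, {2, 3, 4}, {2, 3, 5}, {1, 2, 3, 4}, {1, 2, 3, 5}, {2, 3, 4, 5}, {1, 2, 3, 4, 5}; each meets A ∖ {3}, so x IS a limit point.
  x = 4: opens ∋ x are {2, 4}, {1, 2, 4}, {2, 3, 4}, {2, 4, 5}, {1, 2, 3, 4}, {1, 2, 4, 5}, {2, 3, 4, 5}, {1, 2, 3, 4, 5}; each meets A ∖ {4}, so x IS a limit point.
  x = 5: open {5} ∋ x has {5} ∩ (A ∖ {5}) = ∅, so x is NOT a limit point.
Collecting: A' = {3, 4}.


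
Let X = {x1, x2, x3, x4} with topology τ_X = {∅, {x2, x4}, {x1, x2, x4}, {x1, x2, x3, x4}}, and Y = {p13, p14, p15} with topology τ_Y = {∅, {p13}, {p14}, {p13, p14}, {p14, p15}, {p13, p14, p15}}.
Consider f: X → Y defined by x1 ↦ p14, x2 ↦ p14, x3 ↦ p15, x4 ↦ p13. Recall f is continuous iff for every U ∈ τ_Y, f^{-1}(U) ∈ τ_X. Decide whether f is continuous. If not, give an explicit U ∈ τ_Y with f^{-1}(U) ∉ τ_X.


f is NOT continuous.

Compute f^{-1}(U) for each U ∈ τ_Y:
  U = ∅: f^{-1}(U) = ∅ ∈ τ_X ✓.
  U = {p13}: f^{-1}(U) = {x4} ∉ τ_X ✗.
  U = {p14}: f^{-1}(U) = {x1, x2} ∉ τ_X ✗.
  U = {p13, p14}: f^{-1}(U) = {x1, x2, x4} ∈ τ_X ✓.
  U = {p14, p15}: f^{-1}(U) = {x1, x2, x3} ∉ τ_X ✗.
  U = {p13, p14, p15}: f^{-1}(U) = {x1, x2, x3, x4} ∈ τ_X ✓.
Found U = {p13} with f^{-1}(U) = {x4} not in τ_X. Therefore f is NOT continuous.


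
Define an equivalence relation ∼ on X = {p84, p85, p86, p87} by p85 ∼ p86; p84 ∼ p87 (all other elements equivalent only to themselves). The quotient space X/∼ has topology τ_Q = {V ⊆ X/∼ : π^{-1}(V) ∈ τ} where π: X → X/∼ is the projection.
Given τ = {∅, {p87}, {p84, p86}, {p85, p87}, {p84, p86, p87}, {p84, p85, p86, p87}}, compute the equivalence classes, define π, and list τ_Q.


X/∼ = {[p84=p87], [p85=p86]}; |τ_Q| = 2.

Equivalence classes: [p84=p87], [p85=p86].
Quotient map π: X → X/∼ sends p84 ↦ [p84=p87], p85 ↦ [p85=p86], p86 ↦ [p85=p86], p87 ↦ [p84=p87].
For each subset V ⊆ X/∼, compute π^{-1}(V) ⊆ X and check whether π^{-1}(V) ∈ τ. V is open in τ_Q iff π^{-1}(V) ∈ τ.
  V = {}: π^{-1}(V) = ∅ ∈ τ ✓.
  V = {[p84=p87]}: π^{-1}(V) = {p84, p87} ∉ τ ✗.
  V = {[p85=p86]}: π^{-1}(V) = {p85, p86} ∉ τ ✗.
  V = {[p84=p87], [p85=p86]}: π^{-1}(V) = {p84, p85, p86, p87} ∈ τ ✓.
Open sets in the quotient: τ_Q = {{}, {[p84=p87], [p85=p86]}} (2 elements).


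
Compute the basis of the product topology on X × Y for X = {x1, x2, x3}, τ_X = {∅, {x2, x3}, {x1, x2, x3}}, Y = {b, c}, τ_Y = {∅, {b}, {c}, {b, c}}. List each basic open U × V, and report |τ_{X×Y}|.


Basis B = {∅ × ∅, {x2, x3} × {b}, {x2, x3} × {c}, {x1, x2, x3} × {b}, {x1, x2, x3} × {c}, {x2, x3} × {b, c}, {x1, x2, x3} × {b, c}}; |τ_{X×Y}| = 9.

Enumerate products U × V with U ∈ τ_X, V ∈ τ_Y (deduplicated):
  ∅ × ∅ = {} (∅)
  {x2, x3} × {b} = {(x2,b), (x3,b)}
  {x2, x3} × {c} = {(x2,c), (x3,c)}
  {x1, x2, x3} × {b} = {(x1,b), (x2,b), (x3,b)}
  {x1, x2, x3} × {c} = {(x1,c), (x2,c), (x3,c)}
  {x2, x3} × {b, c} = {(x2,b), (x2,c), (x3,b), (x3,c)}
  {x1, x2, x3} × {b, c} = {(x1,b), (x1,c), (x2,b), (x2,c), (x3,b), (x3,c)}
These 7 distinct sets form the basis B.
Close under arbitrary unions to get τ_{X×Y}; counting gives |τ_{X×Y}| = 9.


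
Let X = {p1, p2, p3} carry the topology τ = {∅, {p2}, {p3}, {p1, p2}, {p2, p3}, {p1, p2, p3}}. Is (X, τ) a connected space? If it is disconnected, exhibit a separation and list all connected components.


(X, τ) is disconnected; components = [{p3}, {p1, p2}].

Find clopen sets (U ∈ τ with X ∖ U ∈ τ):
  U = ∅, X ∖ U = {p1, p2, p3} — both open, so U is clopen.
  U = {p3}, X ∖ U = {p1, p2} — both open, so U is clopen.
  U = {p1, p2}, X ∖ U = {p3} — both open, so U is clopen.
  U = {p1, p2, p3}, X ∖ U = ∅ — both open, so U is clopen.
Nontrivial clopen(s) exist: e.g. {p3}. So (X, τ) is disconnected.
Compute connected components by grouping points that agree on all clopens:
  component: {p3}
  component: {p1, p2}


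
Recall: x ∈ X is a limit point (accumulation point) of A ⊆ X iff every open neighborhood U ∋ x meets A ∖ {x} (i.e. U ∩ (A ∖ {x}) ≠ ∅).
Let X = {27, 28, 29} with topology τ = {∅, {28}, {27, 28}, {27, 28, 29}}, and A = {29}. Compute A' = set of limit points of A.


A' = ∅

For each x ∈ X, list the open sets U ∈ τ with x ∈ U, then check whether U ∩ (A ∖ {x}) ≠ ∅ for every such U.
  x = 27: open {27, 28} ∋ x has {27, 28} ∩ (A ∖ {27}) = ∅, so x is NOT a limit point.
  x = 28: open {28} ∋ x has {28} ∩ (A ∖ {28}) = ∅, so x is NOT a limit point.
  x = 29: open {27, 28, 29} ∋ x has {27, 28, 29} ∩ (A ∖ {29}) = ∅, so x is NOT a limit point.
Collecting: A' = ∅.


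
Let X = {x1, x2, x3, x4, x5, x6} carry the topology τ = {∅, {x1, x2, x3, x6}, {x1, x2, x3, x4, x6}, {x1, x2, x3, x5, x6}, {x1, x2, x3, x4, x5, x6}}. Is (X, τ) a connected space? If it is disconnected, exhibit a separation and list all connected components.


(X, τ) is connected.

Find clopen sets (U ∈ τ with X ∖ U ∈ τ):
  U = ∅, X ∖ U = {x1, x2, x3, x4, x5, x6} — both open, so U is clopen.
  U = {x1, x2, x3, x4, x5, x6}, X ∖ U = ∅ — both open, so U is clopen.
Only trivial clopens (∅ and X) exist, so (X, τ) is connected.
Compute connected components by grouping points that agree on all clopens:
  component: {x1, x2, x3, x4, x5, x6}


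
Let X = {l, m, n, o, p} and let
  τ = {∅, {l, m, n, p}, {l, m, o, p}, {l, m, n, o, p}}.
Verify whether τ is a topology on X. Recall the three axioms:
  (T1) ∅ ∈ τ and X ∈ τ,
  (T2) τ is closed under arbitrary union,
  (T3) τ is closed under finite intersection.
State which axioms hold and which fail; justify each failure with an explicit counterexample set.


τ is NOT a topology on X.

Axiom (T1): ∅ ∈ τ? Yes; X ∈ τ? Yes.
Axiom (T2/T3): check pairwise unions and intersections of members of τ.
Counterexample for (T3): {l, m, n, p} ∩ {l, m, o, p} = {l, m, p} ∉ τ. Therefore τ is NOT a topology.


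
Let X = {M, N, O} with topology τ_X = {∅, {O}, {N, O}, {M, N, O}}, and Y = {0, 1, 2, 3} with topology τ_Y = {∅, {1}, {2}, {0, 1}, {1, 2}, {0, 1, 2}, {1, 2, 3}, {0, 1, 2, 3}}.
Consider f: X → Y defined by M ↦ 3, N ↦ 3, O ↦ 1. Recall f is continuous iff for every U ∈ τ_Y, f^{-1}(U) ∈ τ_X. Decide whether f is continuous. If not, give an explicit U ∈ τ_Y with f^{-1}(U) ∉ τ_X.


f IS continuous.

Compute f^{-1}(U) for each U ∈ τ_Y:
  U = ∅: f^{-1}(U) = ∅ ∈ τ_X ✓.
  U = {1}: f^{-1}(U) = {O} ∈ τ_X ✓.
  U = {2}: f^{-1}(U) = ∅ ∈ τ_X ✓.
  U = {0, 1}: f^{-1}(U) = {O} ∈ τ_X ✓.
  U = {1, 2}: f^{-1}(U) = {O} ∈ τ_X ✓.
  U = {0, 1, 2}: f^{-1}(U) = {O} ∈ τ_X ✓.
  U = {1, 2, 3}: f^{-1}(U) = {M, N, O} ∈ τ_X ✓.
  U = {0, 1, 2, 3}: f^{-1}(U) = {M, N, O} ∈ τ_X ✓.
Every preimage lies in τ_X, so f IS continuous.


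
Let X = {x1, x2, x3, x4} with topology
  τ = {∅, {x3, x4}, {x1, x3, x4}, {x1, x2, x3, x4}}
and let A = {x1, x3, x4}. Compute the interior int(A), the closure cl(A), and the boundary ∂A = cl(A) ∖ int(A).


int(A) = {x1, x3, x4}, cl(A) = {x1, x2, x3, x4}, ∂A = {x2}.

Closed sets in (X, τ) are complements of opens:
  closed(X, τ) = {∅, {x2}, {x1, x2}, {x1, x2, x3, x4}}.
int(A) = ⋃ {U ∈ τ : U ⊆ A}. Opens contained in A: ∅, {x3, x4}, {x1, x3, x4}.
Taking the union of these: int(A) = {x1, x3, x4}.
cl(A) = ⋂ {C closed : A ⊆ C}. Closed sets containing A: {x1, x2, x3, x4}.
Intersecting these: cl(A) = {x1, x2, x3, x4}.
∂A = cl(A) ∖ int(A) = {x1, x2, x3, x4} ∖ {x1, x3, x4} = {x2}.


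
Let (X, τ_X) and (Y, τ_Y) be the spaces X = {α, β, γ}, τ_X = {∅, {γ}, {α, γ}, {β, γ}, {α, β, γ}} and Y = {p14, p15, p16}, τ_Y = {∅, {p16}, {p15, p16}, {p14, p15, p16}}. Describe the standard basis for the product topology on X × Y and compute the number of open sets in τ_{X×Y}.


Basis B = {∅ × ∅, {γ} × {p16}, {α, γ} × {p16}, {β, γ} × {p16}, {γ} × {p15, p16}, {α, β, γ} × {p16}, {γ} × {p14, p15, p16}, {α, γ} × {p15, p16}, {β, γ} × {p15, p16}, {α, γ} × {p14, p15, p16}, {α, β, γ} × {p15, p16}, {β, γ} × {p14, p15, p16}, {α, β, γ} × {p14, p15, p16}}; |τ_{X×Y}| = 30.

Enumerate products U × V with U ∈ τ_X, V ∈ τ_Y (deduplicated):
  ∅ × ∅ = {} (∅)
  {γ} × {p16} = {(γ,p16)}
  {α, γ} × {p16} = {(α,p16), (γ,p16)}
  {β, γ} × {p16} = {(β,p16), (γ,p16)}
  {γ} × {p15, p16} = {(γ,p15), (γ,p16)}
  {α, β, γ} × {p16} = {(α,p16), (β,p16), (γ,p16)}
  {γ} × {p14, p15, p16} = {(γ,p14), (γ,p15), (γ,p16)}
  {α, γ} × {p15, p16} = {(α,p15), (α,p16), (γ,p15), (γ,p16)}
  {β, γ} × {p15, p16} = {(β,p15), (β,p16), (γ,p15), (γ,p16)}
  {α, γ} × {p14, p15, p16} = {(α,p14), (α,p15), (α,p16), (γ,p14), (γ,p15), (γ,p16)}
  {α, β, γ} × {p15, p16} = {(α,p15), (α,p16), (β,p15), (β,p16), (γ,p15), (γ,p16)}
  {β, γ} × {p14, p15, p16} = {(β,p14), (β,p15), (β,p16), (γ,p14), (γ,p15), (γ,p16)}
  {α, β, γ} × {p14, p15, p16} = {(α,p14), (α,p15), (α,p16), (β,p14), (β,p15), (β,p16), (γ,p14), (γ,p15), (γ,p16)}
These 13 distinct sets form the basis B.
Close under arbitrary unions to get τ_{X×Y}; counting gives |τ_{X×Y}| = 30.


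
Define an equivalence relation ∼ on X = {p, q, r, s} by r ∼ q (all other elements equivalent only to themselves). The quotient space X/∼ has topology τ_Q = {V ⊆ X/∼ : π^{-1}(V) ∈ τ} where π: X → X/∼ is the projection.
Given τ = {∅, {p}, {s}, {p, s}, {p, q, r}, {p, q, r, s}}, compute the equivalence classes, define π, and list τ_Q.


X/∼ = {[p], [q=r], [s]}; |τ_Q| = 6.

Equivalence classes: [p], [q=r], [s].
Quotient map π: X → X/∼ sends p ↦ [p], q ↦ [q=r], r ↦ [q=r], s ↦ [s].
For each subset V ⊆ X/∼, compute π^{-1}(V) ⊆ X and check whether π^{-1}(V) ∈ τ. V is open in τ_Q iff π^{-1}(V) ∈ τ.
  V = {}: π^{-1}(V) = ∅ ∈ τ ✓.
  V = {[p]}: π^{-1}(V) = {p} ∈ τ ✓.
  V = {[q=r]}: π^{-1}(V) = {q, r} ∉ τ ✗.
  V = {[p], [q=r]}: π^{-1}(V) = {p, q, r} ∈ τ ✓.
  V = {[s]}: π^{-1}(V) = {s} ∈ τ ✓.
  V = {[p], [s]}: π^{-1}(V) = {p, s} ∈ τ ✓.
  V = {[q=r], [s]}: π^{-1}(V) = {q, r, s} ∉ τ ✗.
  V = {[p], [q=r], [s]}: π^{-1}(V) = {p, q, r, s} ∈ τ ✓.
Open sets in the quotient: τ_Q = {{}, {[p]}, {[p], [q=r]}, {[s]}, {[p], [s]}, {[p], [q=r], [s]}} (6 elements).


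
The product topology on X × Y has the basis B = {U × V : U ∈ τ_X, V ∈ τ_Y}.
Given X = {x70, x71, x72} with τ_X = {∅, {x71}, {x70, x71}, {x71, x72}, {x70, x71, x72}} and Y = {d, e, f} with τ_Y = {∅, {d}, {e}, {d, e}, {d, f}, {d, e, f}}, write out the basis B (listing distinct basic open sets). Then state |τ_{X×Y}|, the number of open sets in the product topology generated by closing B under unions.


Basis B = {∅ × ∅, {x71} × {d}, {x71} × {e}, {x70, x71} × {d}, {x70, x71} × {e}, {x71} × {d, e}, {x71} × {d, f}, {x71, x72} × {d}, {x71, x72} × {e}, {x70, x71, x72} × {d}, {x70, x71, x72} × {e}, {x71} × {d, e, f}, {x70, x71} × {d, e}, {x70, x71} × {d, f}, {x71, x72} × {d, e}, {x71, x72} × {d, f}, {x70, x71} × {d, e, f}, {x70, x71, x72} × {d, e}, {x70, x71, x72} × {d, f}, {x71, x72} × {d, e, f}, {x70, x71, x72} × {d, e, f}}; |τ_{X×Y}| = 70.

Enumerate products U × V with U ∈ τ_X, V ∈ τ_Y (deduplicated):
  ∅ × ∅ = {} (∅)
  {x71} × {d} = {(x71,d)}
  {x71} × {e} = {(x71,e)}
  {x70, x71} × {d} = {(x70,d), (x71,d)}
  {x70, x71} × {e} = {(x70,e), (x71,e)}
  {x71} × {d, e} = {(x71,d), (x71,e)}
  {x71} × {d, f} = {(x71,d), (x71,f)}
  {x71, x72} × {d} = {(x71,d), (x72,d)}
  {x71, x72} × {e} = {(x71,e), (x72,e)}
  {x70, x71, x72} × {d} = {(x70,d), (x71,d), (x72,d)}
  {x70, x71, x72} × {e} = {(x70,e), (x71,e), (x72,e)}
  {x71} × {d, e, f} = {(x71,d), (x71,e), (x71,f)}
  {x70, x71} × {d, e} = {(x70,d), (x70,e), (x71,d), (x71,e)}
  {x70, x71} × {d, f} = {(x70,d), (x70,f), (x71,d), (x71,f)}
  {x71, x72} × {d, e} = {(x71,d), (x71,e), (x72,d), (x72,e)}
  {x71, x72} × {d, f} = {(x71,d), (x71,f), (x72,d), (x72,f)}
  {x70, x71} × {d, e, f} = {(x70,d), (x70,e), (x70,f), (x71,d), (x71,e), (x71,f)}
  {x70, x71, x72} × {d, e} = {(x70,d), (x70,e), (x71,d), (x71,e), (x72,d), (x72,e)}
  {x70, x71, x72} × {d, f} = {(x70,d), (x70,f), (x71,d), (x71,f), (x72,d), (x72,f)}
  {x71, x72} × {d, e, f} = {(x71,d), (x71,e), (x71,f), (x72,d), (x72,e), (x72,f)}
  {x70, x71, x72} × {d, e, f} = {(x70,d), (x70,e), (x70,f), (x71,d), (x71,e), (x71,f), (x72,d), (x72,e), (x72,f)}
These 21 distinct sets form the basis B.
Close under arbitrary unions to get τ_{X×Y}; counting gives |τ_{X×Y}| = 70.


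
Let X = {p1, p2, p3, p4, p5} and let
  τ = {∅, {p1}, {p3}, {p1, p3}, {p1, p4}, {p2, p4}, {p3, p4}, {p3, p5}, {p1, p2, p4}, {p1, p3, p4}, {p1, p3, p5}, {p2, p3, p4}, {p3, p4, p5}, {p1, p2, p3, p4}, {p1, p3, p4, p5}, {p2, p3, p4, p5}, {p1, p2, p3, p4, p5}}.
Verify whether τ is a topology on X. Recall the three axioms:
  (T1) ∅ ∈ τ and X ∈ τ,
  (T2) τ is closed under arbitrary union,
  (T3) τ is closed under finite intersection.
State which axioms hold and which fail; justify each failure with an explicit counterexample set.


τ is NOT a topology on X.

Axiom (T1): ∅ ∈ τ? Yes; X ∈ τ? Yes.
Axiom (T2/T3): check pairwise unions and intersections of members of τ.
Counterexample for (T3): {p1, p4} ∩ {p2, p4} = {p4} ∉ τ. Therefore τ is NOT a topology.


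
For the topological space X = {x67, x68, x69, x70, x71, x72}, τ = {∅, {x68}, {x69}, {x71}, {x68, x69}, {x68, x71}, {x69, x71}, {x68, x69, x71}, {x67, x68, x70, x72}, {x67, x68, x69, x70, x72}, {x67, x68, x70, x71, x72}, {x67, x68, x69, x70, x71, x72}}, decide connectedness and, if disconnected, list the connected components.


(X, τ) is disconnected; components = [{x69}, {x71}, {x67, x68, x70, x72}].

Find clopen sets (U ∈ τ with X ∖ U ∈ τ):
  U = ∅, X ∖ U = {x67, x68, x69, x70, x71, x72} — both open, so U is clopen.
  U = {x69}, X ∖ U = {x67, x68, x70, x71, x72} — both open, so U is clopen.
  U = {x71}, X ∖ U = {x67, x68, x69, x70, x72} — both open, so U is clopen.
  U = {x69, x71}, X ∖ U = {x67, x68, x70, x72} — both open, so U is clopen.
  U = {x67, x68, x70, x72}, X ∖ U = {x69, x71} — both open, so U is clopen.
  U = {x67, x68, x69, x70, x72}, X ∖ U = {x71} — both open, so U is clopen.
  U = {x67, x68, x70, x71, x72}, X ∖ U = {x69} — both open, so U is clopen.
  U = {x67, x68, x69, x70, x71, x72}, X ∖ U = ∅ — both open, so U is clopen.
Nontrivial clopen(s) exist: e.g. {x67, x68, x69, x70, x72}. So (X, τ) is disconnected.
Compute connected components by grouping points that agree on all clopens:
  component: {x69}
  component: {x71}
  component: {x67, x68, x70, x72}


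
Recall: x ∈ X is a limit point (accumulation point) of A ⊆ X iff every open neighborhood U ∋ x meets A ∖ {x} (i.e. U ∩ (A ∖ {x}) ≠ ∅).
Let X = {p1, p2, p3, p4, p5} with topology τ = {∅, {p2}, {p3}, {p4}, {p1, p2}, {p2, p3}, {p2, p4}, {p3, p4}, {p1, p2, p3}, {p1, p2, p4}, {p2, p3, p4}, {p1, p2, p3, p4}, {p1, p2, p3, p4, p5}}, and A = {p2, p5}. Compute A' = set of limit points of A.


A' = {p1, p5}

For each x ∈ X, list the open sets U ∈ τ with x ∈ U, then check whether U ∩ (A ∖ {x}) ≠ ∅ for every such U.
  x = p1: opens ∋ x are {p1, p2}, {p1, p2, p3}, {p1, p2, p4}, {p1, p2, p3, p4}, {p1, p2, p3, p4, p5}; each meets A ∖ {p1}, so x IS a limit point.
  x = p2: open {p2} ∋ x has {p2} ∩ (A ∖ {p2}) = ∅, so x is NOT a limit point.
  x = p3: open {p3} ∋ x has {p3} ∩ (A ∖ {p3}) = ∅, so x is NOT a limit point.
  x = p4: open {p4} ∋ x has {p4} ∩ (A ∖ {p4}) = ∅, so x is NOT a limit point.
  x = p5: opens ∋ x are {p1, p2, p3, p4, p5}; each meets A ∖ {p5}, so x IS a limit point.
Collecting: A' = {p1, p5}.


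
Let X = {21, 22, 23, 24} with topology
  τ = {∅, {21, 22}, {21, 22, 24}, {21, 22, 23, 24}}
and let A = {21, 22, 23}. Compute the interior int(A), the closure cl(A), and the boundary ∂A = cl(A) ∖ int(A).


int(A) = {21, 22}, cl(A) = {21, 22, 23, 24}, ∂A = {23, 24}.

Closed sets in (X, τ) are complements of opens:
  closed(X, τ) = {∅, {23}, {23, 24}, {21, 22, 23, 24}}.
int(A) = ⋃ {U ∈ τ : U ⊆ A}. Opens contained in A: ∅, {21, 22}.
Taking the union of these: int(A) = {21, 22}.
cl(A) = ⋂ {C closed : A ⊆ C}. Closed sets containing A: {21, 22, 23, 24}.
Intersecting these: cl(A) = {21, 22, 23, 24}.
∂A = cl(A) ∖ int(A) = {21, 22, 23, 24} ∖ {21, 22} = {23, 24}.


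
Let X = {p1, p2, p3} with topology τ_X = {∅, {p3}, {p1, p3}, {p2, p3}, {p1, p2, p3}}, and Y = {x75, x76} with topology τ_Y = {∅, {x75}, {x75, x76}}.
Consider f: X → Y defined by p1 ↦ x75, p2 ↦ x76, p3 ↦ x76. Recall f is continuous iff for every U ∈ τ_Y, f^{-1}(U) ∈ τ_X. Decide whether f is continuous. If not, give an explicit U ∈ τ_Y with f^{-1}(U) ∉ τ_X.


f is NOT continuous.

Compute f^{-1}(U) for each U ∈ τ_Y:
  U = ∅: f^{-1}(U) = ∅ ∈ τ_X ✓.
  U = {x75}: f^{-1}(U) = {p1} ∉ τ_X ✗.
  U = {x75, x76}: f^{-1}(U) = {p1, p2, p3} ∈ τ_X ✓.
Found U = {x75} with f^{-1}(U) = {p1} not in τ_X. Therefore f is NOT continuous.


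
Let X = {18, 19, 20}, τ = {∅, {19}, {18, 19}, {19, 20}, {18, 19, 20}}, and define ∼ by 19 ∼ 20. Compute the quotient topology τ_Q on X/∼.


X/∼ = {[18], [19=20]}; |τ_Q| = 3.

Equivalence classes: [18], [19=20].
Quotient map π: X → X/∼ sends 18 ↦ [18], 19 ↦ [19=20], 20 ↦ [19=20].
For each subset V ⊆ X/∼, compute π^{-1}(V) ⊆ X and check whether π^{-1}(V) ∈ τ. V is open in τ_Q iff π^{-1}(V) ∈ τ.
  V = {}: π^{-1}(V) = ∅ ∈ τ ✓.
  V = {[18]}: π^{-1}(V) = {18} ∉ τ ✗.
  V = {[19=20]}: π^{-1}(V) = {19, 20} ∈ τ ✓.
  V = {[18], [19=20]}: π^{-1}(V) = {18, 19, 20} ∈ τ ✓.
Open sets in the quotient: τ_Q = {{}, {[19=20]}, {[18], [19=20]}} (3 elements).


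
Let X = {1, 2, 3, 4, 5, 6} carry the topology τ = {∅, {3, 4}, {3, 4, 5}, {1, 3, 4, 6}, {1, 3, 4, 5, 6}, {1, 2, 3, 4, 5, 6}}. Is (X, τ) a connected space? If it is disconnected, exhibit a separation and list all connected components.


(X, τ) is connected.

Find clopen sets (U ∈ τ with X ∖ U ∈ τ):
  U = ∅, X ∖ U = {1, 2, 3, 4, 5, 6} — both open, so U is clopen.
  U = {1, 2, 3, 4, 5, 6}, X ∖ U = ∅ — both open, so U is clopen.
Only trivial clopens (∅ and X) exist, so (X, τ) is connected.
Compute connected components by grouping points that agree on all clopens:
  component: {1, 2, 3, 4, 5, 6}


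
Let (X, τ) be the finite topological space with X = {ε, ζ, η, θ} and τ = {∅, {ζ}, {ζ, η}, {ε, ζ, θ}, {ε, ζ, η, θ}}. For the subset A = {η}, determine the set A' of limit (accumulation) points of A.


A' = ∅

For each x ∈ X, list the open sets U ∈ τ with x ∈ U, then check whether U ∩ (A ∖ {x}) ≠ ∅ for every such U.
  x = ε: open {ε, ζ, θ} ∋ x has {ε, ζ, θ} ∩ (A ∖ {ε}) = ∅, so x is NOT a limit point.
  x = ζ: open {ζ} ∋ x has {ζ} ∩ (A ∖ {ζ}) = ∅, so x is NOT a limit point.
  x = η: open {ζ, η} ∋ x has {ζ, η} ∩ (A ∖ {η}) = ∅, so x is NOT a limit point.
  x = θ: open {ε, ζ, θ} ∋ x has {ε, ζ, θ} ∩ (A ∖ {θ}) = ∅, so x is NOT a limit point.
Collecting: A' = ∅.


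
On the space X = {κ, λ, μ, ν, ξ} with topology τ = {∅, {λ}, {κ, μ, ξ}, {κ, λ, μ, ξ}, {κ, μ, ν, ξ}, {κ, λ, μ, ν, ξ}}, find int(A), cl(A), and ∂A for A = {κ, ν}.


int(A) = ∅, cl(A) = {κ, μ, ν, ξ}, ∂A = {κ, μ, ν, ξ}.

Closed sets in (X, τ) are complements of opens:
  closed(X, τ) = {∅, {λ}, {ν}, {λ, ν}, {κ, μ, ν, ξ}, {κ, λ, μ, ν, ξ}}.
int(A) = ⋃ {U ∈ τ : U ⊆ A}. Opens contained in A: ∅.
Taking the union of these: int(A) = ∅.
cl(A) = ⋂ {C closed : A ⊆ C}. Closed sets containing A: {κ, μ, ν, ξ}, {κ, λ, μ, ν, ξ}.
Intersecting these: cl(A) = {κ, μ, ν, ξ}.
∂A = cl(A) ∖ int(A) = {κ, μ, ν, ξ} ∖ ∅ = {κ, μ, ν, ξ}.


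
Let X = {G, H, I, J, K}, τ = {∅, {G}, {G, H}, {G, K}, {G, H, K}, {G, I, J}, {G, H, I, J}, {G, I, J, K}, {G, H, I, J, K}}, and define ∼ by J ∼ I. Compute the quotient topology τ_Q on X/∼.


X/∼ = {[G], [H], [I=J], [K]}; |τ_Q| = 9.

Equivalence classes: [G], [H], [I=J], [K].
Quotient map π: X → X/∼ sends G ↦ [G], H ↦ [H], I ↦ [I=J], J ↦ [I=J], K ↦ [K].
For each subset V ⊆ X/∼, compute π^{-1}(V) ⊆ X and check whether π^{-1}(V) ∈ τ. V is open in τ_Q iff π^{-1}(V) ∈ τ.
  V = {}: π^{-1}(V) = ∅ ∈ τ ✓.
  V = {[G]}: π^{-1}(V) = {G} ∈ τ ✓.
  V = {[H]}: π^{-1}(V) = {H} ∉ τ ✗.
  V = {[G], [H]}: π^{-1}(V) = {G, H} ∈ τ ✓.
  V = {[I=J]}: π^{-1}(V) = {I, J} ∉ τ ✗.
  V = {[G], [I=J]}: π^{-1}(V) = {G, I, J} ∈ τ ✓.
  V = {[H], [I=J]}: π^{-1}(V) = {H, I, J} ∉ τ ✗.
  V = {[G], [H], [I=J]}: π^{-1}(V) = {G, H, I, J} ∈ τ ✓.
  V = {[K]}: π^{-1}(V) = {K} ∉ τ ✗.
  V = {[G], [K]}: π^{-1}(V) = {G, K} ∈ τ ✓.
  V = {[H], [K]}: π^{-1}(V) = {H, K} ∉ τ ✗.
  V = {[G], [H], [K]}: π^{-1}(V) = {G, H, K} ∈ τ ✓.
  V = {[I=J], [K]}: π^{-1}(V) = {I, J, K} ∉ τ ✗.
  V = {[G], [I=J], [K]}: π^{-1}(V) = {G, I, J, K} ∈ τ ✓.
  V = {[H], [I=J], [K]}: π^{-1}(V) = {H, I, J, K} ∉ τ ✗.
  V = {[G], [H], [I=J], [K]}: π^{-1}(V) = {G, H, I, J, K} ∈ τ ✓.
Open sets in the quotient: τ_Q = {{}, {[G]}, {[G], [H]}, {[G], [I=J]}, {[G], [H], [I=J]}, {[G], [K]}, {[G], [H], [K]}, {[G], [I=J], [K]}, {[G], [H], [I=J], [K]}} (9 elements).


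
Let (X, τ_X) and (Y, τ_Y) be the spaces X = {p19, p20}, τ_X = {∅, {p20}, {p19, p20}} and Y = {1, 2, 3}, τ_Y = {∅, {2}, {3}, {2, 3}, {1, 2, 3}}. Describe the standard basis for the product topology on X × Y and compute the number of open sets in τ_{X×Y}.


Basis B = {∅ × ∅, {p20} × {2}, {p20} × {3}, {p19, p20} × {2}, {p19, p20} × {3}, {p20} × {2, 3}, {p20} × {1, 2, 3}, {p19, p20} × {2, 3}, {p19, p20} × {1, 2, 3}}; |τ_{X×Y}| = 14.

Enumerate products U × V with U ∈ τ_X, V ∈ τ_Y (deduplicated):
  ∅ × ∅ = {} (∅)
  {p20} × {2} = {(p20,2)}
  {p20} × {3} = {(p20,3)}
  {p19, p20} × {2} = {(p19,2), (p20,2)}
  {p19, p20} × {3} = {(p19,3), (p20,3)}
  {p20} × {2, 3} = {(p20,2), (p20,3)}
  {p20} × {1, 2, 3} = {(p20,1), (p20,2), (p20,3)}
  {p19, p20} × {2, 3} = {(p19,2), (p19,3), (p20,2), (p20,3)}
  {p19, p20} × {1, 2, 3} = {(p19,1), (p19,2), (p19,3), (p20,1), (p20,2), (p20,3)}
These 9 distinct sets form the basis B.
Close under arbitrary unions to get τ_{X×Y}; counting gives |τ_{X×Y}| = 14.


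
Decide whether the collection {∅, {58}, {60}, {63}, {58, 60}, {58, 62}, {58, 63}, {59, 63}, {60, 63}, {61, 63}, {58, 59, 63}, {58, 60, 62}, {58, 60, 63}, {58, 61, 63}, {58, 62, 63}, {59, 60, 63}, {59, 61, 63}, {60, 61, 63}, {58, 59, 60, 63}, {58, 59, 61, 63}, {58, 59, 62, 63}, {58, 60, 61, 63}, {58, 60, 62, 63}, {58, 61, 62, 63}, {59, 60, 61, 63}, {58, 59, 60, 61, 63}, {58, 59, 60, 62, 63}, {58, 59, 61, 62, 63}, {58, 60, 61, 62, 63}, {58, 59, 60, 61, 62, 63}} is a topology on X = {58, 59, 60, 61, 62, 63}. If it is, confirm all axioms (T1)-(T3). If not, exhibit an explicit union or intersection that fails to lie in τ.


τ IS a topology on X.

Axiom (T1): ∅ ∈ τ? Yes; X ∈ τ? Yes.
Axiom (T2/T3): check pairwise unions and intersections of members of τ.
All pairwise intersections and unions checked — each lies in τ. Therefore τ satisfies (T1), (T2), (T3): it IS a topology on X.


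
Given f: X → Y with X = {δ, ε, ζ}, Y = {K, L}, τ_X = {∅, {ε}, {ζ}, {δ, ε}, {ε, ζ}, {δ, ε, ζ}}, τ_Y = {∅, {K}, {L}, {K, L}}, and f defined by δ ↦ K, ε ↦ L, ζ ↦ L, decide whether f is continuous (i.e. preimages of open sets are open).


f is NOT continuous.

Compute f^{-1}(U) for each U ∈ τ_Y:
  U = ∅: f^{-1}(U) = ∅ ∈ τ_X ✓.
  U = {K}: f^{-1}(U) = {δ} ∉ τ_X ✗.
  U = {L}: f^{-1}(U) = {ε, ζ} ∈ τ_X ✓.
  U = {K, L}: f^{-1}(U) = {δ, ε, ζ} ∈ τ_X ✓.
Found U = {K} with f^{-1}(U) = {δ} not in τ_X. Therefore f is NOT continuous.


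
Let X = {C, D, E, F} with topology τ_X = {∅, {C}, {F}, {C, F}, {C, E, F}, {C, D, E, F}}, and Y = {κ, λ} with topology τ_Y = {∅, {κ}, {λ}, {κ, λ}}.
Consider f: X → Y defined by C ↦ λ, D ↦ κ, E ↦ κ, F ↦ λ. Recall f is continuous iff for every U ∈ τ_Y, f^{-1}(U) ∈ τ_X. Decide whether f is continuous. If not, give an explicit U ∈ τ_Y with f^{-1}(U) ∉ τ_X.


f is NOT continuous.

Compute f^{-1}(U) for each U ∈ τ_Y:
  U = ∅: f^{-1}(U) = ∅ ∈ τ_X ✓.
  U = {κ}: f^{-1}(U) = {D, E} ∉ τ_X ✗.
  U = {λ}: f^{-1}(U) = {C, F} ∈ τ_X ✓.
  U = {κ, λ}: f^{-1}(U) = {C, D, E, F} ∈ τ_X ✓.
Found U = {κ} with f^{-1}(U) = {D, E} not in τ_X. Therefore f is NOT continuous.


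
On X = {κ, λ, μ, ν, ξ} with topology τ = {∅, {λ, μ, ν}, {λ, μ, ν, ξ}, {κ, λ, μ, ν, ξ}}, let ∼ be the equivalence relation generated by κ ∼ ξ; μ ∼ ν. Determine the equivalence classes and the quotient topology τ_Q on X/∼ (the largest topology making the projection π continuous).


X/∼ = {[κ=ξ], [λ], [μ=ν]}; |τ_Q| = 3.

Equivalence classes: [κ=ξ], [λ], [μ=ν].
Quotient map π: X → X/∼ sends κ ↦ [κ=ξ], λ ↦ [λ], μ ↦ [μ=ν], ν ↦ [μ=ν], ξ ↦ [κ=ξ].
For each subset V ⊆ X/∼, compute π^{-1}(V) ⊆ X and check whether π^{-1}(V) ∈ τ. V is open in τ_Q iff π^{-1}(V) ∈ τ.
  V = {}: π^{-1}(V) = ∅ ∈ τ ✓.
  V = {[κ=ξ]}: π^{-1}(V) = {κ, ξ} ∉ τ ✗.
  V = {[λ]}: π^{-1}(V) = {λ} ∉ τ ✗.
  V = {[κ=ξ], [λ]}: π^{-1}(V) = {κ, λ, ξ} ∉ τ ✗.
  V = {[μ=ν]}: π^{-1}(V) = {μ, ν} ∉ τ ✗.
  V = {[κ=ξ], [μ=ν]}: π^{-1}(V) = {κ, μ, ν, ξ} ∉ τ ✗.
  V = {[λ], [μ=ν]}: π^{-1}(V) = {λ, μ, ν} ∈ τ ✓.
  V = {[κ=ξ], [λ], [μ=ν]}: π^{-1}(V) = {κ, λ, μ, ν, ξ} ∈ τ ✓.
Open sets in the quotient: τ_Q = {{}, {[λ], [μ=ν]}, {[κ=ξ], [λ], [μ=ν]}} (3 elements).


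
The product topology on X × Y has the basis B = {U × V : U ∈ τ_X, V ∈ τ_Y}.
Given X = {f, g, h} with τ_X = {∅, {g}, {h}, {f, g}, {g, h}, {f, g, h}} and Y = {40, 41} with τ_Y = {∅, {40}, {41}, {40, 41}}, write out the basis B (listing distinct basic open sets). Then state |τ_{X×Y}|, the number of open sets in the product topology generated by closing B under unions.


Basis B = {∅ × ∅, {g} × {40}, {g} × {41}, {h} × {40}, {h} × {41}, {f, g} × {40}, {f, g} × {41}, {g} × {40, 41}, {g, h} × {40}, {g, h} × {41}, {h} × {40, 41}, {f, g, h} × {40}, {f, g, h} × {41}, {f, g} × {40, 41}, {g, h} × {40, 41}, {f, g, h} × {40, 41}}; |τ_{X×Y}| = 36.

Enumerate products U × V with U ∈ τ_X, V ∈ τ_Y (deduplicated):
  ∅ × ∅ = {} (∅)
  {g} × {40} = {(g,40)}
  {g} × {41} = {(g,41)}
  {h} × {40} = {(h,40)}
  {h} × {41} = {(h,41)}
  {f, g} × {40} = {(f,40), (g,40)}
  {f, g} × {41} = {(f,41), (g,41)}
  {g} × {40, 41} = {(g,40), (g,41)}
  {g, h} × {40} = {(g,40), (h,40)}
  {g, h} × {41} = {(g,41), (h,41)}
  {h} × {40, 41} = {(h,40), (h,41)}
  {f, g, h} × {40} = {(f,40), (g,40), (h,40)}
  {f, g, h} × {41} = {(f,41), (g,41), (h,41)}
  {f, g} × {40, 41} = {(f,40), (f,41), (g,40), (g,41)}
  {g, h} × {40, 41} = {(g,40), (g,41), (h,40), (h,41)}
  {f, g, h} × {40, 41} = {(f,40), (f,41), (g,40), (g,41), (h,40), (h,41)}
These 16 distinct sets form the basis B.
Close under arbitrary unions to get τ_{X×Y}; counting gives |τ_{X×Y}| = 36.


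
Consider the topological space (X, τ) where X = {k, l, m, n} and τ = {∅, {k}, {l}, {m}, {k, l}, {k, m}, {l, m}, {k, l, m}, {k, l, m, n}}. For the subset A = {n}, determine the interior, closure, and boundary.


int(A) = ∅, cl(A) = {n}, ∂A = {n}.

Closed sets in (X, τ) are complements of opens:
  closed(X, τ) = {∅, {n}, {k, n}, {l, n}, {m, n}, {k, l, n}, {k, m, n}, {l, m, n}, {k, l, m, n}}.
int(A) = ⋃ {U ∈ τ : U ⊆ A}. Opens contained in A: ∅.
Taking the union of these: int(A) = ∅.
cl(A) = ⋂ {C closed : A ⊆ C}. Closed sets containing A: {n}, {k, n}, {l, n}, {m, n}, {k, l, n}, {k, m, n}, {l, m, n}, {k, l, m, n}.
Intersecting these: cl(A) = {n}.
∂A = cl(A) ∖ int(A) = {n} ∖ ∅ = {n}.


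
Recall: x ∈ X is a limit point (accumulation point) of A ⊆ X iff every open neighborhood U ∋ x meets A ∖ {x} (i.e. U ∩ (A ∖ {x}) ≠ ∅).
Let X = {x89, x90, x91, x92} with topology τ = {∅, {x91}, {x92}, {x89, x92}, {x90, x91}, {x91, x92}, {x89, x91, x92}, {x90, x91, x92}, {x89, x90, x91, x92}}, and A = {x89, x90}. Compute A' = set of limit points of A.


A' = ∅

For each x ∈ X, list the open sets U ∈ τ with x ∈ U, then check whether U ∩ (A ∖ {x}) ≠ ∅ for every such U.
  x = x89: open {x89, x92} ∋ x has {x89, x92} ∩ (A ∖ {x89}) = ∅, so x is NOT a limit point.
  x = x90: open {x90, x91} ∋ x has {x90, x91} ∩ (A ∖ {x90}) = ∅, so x is NOT a limit point.
  x = x91: open {x91} ∋ x has {x91} ∩ (A ∖ {x91}) = ∅, so x is NOT a limit point.
  x = x92: open {x92} ∋ x has {x92} ∩ (A ∖ {x92}) = ∅, so x is NOT a limit point.
Collecting: A' = ∅.


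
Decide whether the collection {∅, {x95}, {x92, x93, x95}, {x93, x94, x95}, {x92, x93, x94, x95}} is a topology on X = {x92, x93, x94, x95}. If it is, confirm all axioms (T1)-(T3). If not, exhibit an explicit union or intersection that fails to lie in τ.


τ is NOT a topology on X.

Axiom (T1): ∅ ∈ τ? Yes; X ∈ τ? Yes.
Axiom (T2/T3): check pairwise unions and intersections of members of τ.
Counterexample for (T3): {x92, x93, x95} ∩ {x93, x94, x95} = {x93, x95} ∉ τ. Therefore τ is NOT a topology.


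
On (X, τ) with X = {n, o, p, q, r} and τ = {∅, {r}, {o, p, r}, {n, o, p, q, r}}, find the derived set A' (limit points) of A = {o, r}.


A' = {n, o, p, q}

For each x ∈ X, list the open sets U ∈ τ with x ∈ U, then check whether U ∩ (A ∖ {x}) ≠ ∅ for every such U.
  x = n: opens ∋ x are {n, o, p, q, r}; each meets A ∖ {n}, so x IS a limit point.
  x = o: opens ∋ x are {o, p, r}, {n, o, p, q, r}; each meets A ∖ {o}, so x IS a limit point.
  x = p: opens ∋ x are {o, p, r}, {n, o, p, q, r}; each meets A ∖ {p}, so x IS a limit point.
  x = q: opens ∋ x are {n, o, p, q, r}; each meets A ∖ {q}, so x IS a limit point.
  x = r: open {r} ∋ x has {r} ∩ (A ∖ {r}) = ∅, so x is NOT a limit point.
Collecting: A' = {n, o, p, q}.


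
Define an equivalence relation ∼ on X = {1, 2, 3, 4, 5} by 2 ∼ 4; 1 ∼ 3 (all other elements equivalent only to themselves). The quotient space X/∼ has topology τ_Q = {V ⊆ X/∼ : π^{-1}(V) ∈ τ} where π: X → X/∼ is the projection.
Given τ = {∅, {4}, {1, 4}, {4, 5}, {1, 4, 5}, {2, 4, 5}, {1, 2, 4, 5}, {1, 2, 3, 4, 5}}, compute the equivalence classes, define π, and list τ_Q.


X/∼ = {[1=3], [2=4], [5]}; |τ_Q| = 3.

Equivalence classes: [1=3], [2=4], [5].
Quotient map π: X → X/∼ sends 1 ↦ [1=3], 2 ↦ [2=4], 3 ↦ [1=3], 4 ↦ [2=4], 5 ↦ [5].
For each subset V ⊆ X/∼, compute π^{-1}(V) ⊆ X and check whether π^{-1}(V) ∈ τ. V is open in τ_Q iff π^{-1}(V) ∈ τ.
  V = {}: π^{-1}(V) = ∅ ∈ τ ✓.
  V = {[1=3]}: π^{-1}(V) = {1, 3} ∉ τ ✗.
  V = {[2=4]}: π^{-1}(V) = {2, 4} ∉ τ ✗.
  V = {[1=3], [2=4]}: π^{-1}(V) = {1, 2, 3, 4} ∉ τ ✗.
  V = {[5]}: π^{-1}(V) = {5} ∉ τ ✗.
  V = {[1=3], [5]}: π^{-1}(V) = {1, 3, 5} ∉ τ ✗.
  V = {[2=4], [5]}: π^{-1}(V) = {2, 4, 5} ∈ τ ✓.
  V = {[1=3], [2=4], [5]}: π^{-1}(V) = {1, 2, 3, 4, 5} ∈ τ ✓.
Open sets in the quotient: τ_Q = {{}, {[2=4], [5]}, {[1=3], [2=4], [5]}} (3 elements).


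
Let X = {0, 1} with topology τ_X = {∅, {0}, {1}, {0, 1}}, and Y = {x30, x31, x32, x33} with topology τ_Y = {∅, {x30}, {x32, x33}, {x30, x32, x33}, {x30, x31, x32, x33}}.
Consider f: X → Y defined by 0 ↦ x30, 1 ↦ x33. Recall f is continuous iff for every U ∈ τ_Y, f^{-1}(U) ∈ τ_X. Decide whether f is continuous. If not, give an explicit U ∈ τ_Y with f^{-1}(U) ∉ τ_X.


f IS continuous.

Compute f^{-1}(U) for each U ∈ τ_Y:
  U = ∅: f^{-1}(U) = ∅ ∈ τ_X ✓.
  U = {x30}: f^{-1}(U) = {0} ∈ τ_X ✓.
  U = {x32, x33}: f^{-1}(U) = {1} ∈ τ_X ✓.
  U = {x30, x32, x33}: f^{-1}(U) = {0, 1} ∈ τ_X ✓.
  U = {x30, x31, x32, x33}: f^{-1}(U) = {0, 1} ∈ τ_X ✓.
Every preimage lies in τ_X, so f IS continuous.


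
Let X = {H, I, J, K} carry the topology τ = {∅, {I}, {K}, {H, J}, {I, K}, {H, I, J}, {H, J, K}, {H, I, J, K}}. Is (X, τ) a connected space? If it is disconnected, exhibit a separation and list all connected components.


(X, τ) is disconnected; components = [{I}, {K}, {H, J}].

Find clopen sets (U ∈ τ with X ∖ U ∈ τ):
  U = ∅, X ∖ U = {H, I, J, K} — both open, so U is clopen.
  U = {I}, X ∖ U = {H, J, K} — both open, so U is clopen.
  U = {K}, X ∖ U = {H, I, J} — both open, so U is clopen.
  U = {H, J}, X ∖ U = {I, K} — both open, so U is clopen.
  U = {I, K}, X ∖ U = {H, J} — both open, so U is clopen.
  U = {H, I, J}, X ∖ U = {K} — both open, so U is clopen.
  U = {H, J, K}, X ∖ U = {I} — both open, so U is clopen.
  U = {H, I, J, K}, X ∖ U = ∅ — both open, so U is clopen.
Nontrivial clopen(s) exist: e.g. {H, J, K}. So (X, τ) is disconnected.
Compute connected components by grouping points that agree on all clopens:
  component: {I}
  component: {K}
  component: {H, J}


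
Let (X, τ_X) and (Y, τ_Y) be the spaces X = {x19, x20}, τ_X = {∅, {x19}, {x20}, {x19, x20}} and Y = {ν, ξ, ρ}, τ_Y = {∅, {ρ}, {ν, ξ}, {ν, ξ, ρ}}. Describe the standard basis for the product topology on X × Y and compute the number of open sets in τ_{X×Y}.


Basis B = {∅ × ∅, {x19} × {ρ}, {x20} × {ρ}, {x19} × {ν, ξ}, {x19, x20} × {ρ}, {x20} × {ν, ξ}, {x19} × {ν, ξ, ρ}, {x20} × {ν, ξ, ρ}, {x19, x20} × {ν, ξ}, {x19, x20} × {ν, ξ, ρ}}; |τ_{X×Y}| = 16.

Enumerate products U × V with U ∈ τ_X, V ∈ τ_Y (deduplicated):
  ∅ × ∅ = {} (∅)
  {x19} × {ρ} = {(x19,ρ)}
  {x20} × {ρ} = {(x20,ρ)}
  {x19} × {ν, ξ} = {(x19,ν), (x19,ξ)}
  {x19, x20} × {ρ} = {(x19,ρ), (x20,ρ)}
  {x20} × {ν, ξ} = {(x20,ν), (x20,ξ)}
  {x19} × {ν, ξ, ρ} = {(x19,ν), (x19,ξ), (x19,ρ)}
  {x20} × {ν, ξ, ρ} = {(x20,ν), (x20,ξ), (x20,ρ)}
  {x19, x20} × {ν, ξ} = {(x19,ν), (x19,ξ), (x20,ν), (x20,ξ)}
  {x19, x20} × {ν, ξ, ρ} = {(x19,ν), (x19,ξ), (x19,ρ), (x20,ν), (x20,ξ), (x20,ρ)}
These 10 distinct sets form the basis B.
Close under arbitrary unions to get τ_{X×Y}; counting gives |τ_{X×Y}| = 16.


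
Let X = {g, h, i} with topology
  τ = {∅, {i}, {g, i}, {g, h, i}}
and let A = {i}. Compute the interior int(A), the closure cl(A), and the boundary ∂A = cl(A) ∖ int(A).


int(A) = {i}, cl(A) = {g, h, i}, ∂A = {g, h}.

Closed sets in (X, τ) are complements of opens:
  closed(X, τ) = {∅, {h}, {g, h}, {g, h, i}}.
int(A) = ⋃ {U ∈ τ : U ⊆ A}. Opens contained in A: ∅, {i}.
Taking the union of these: int(A) = {i}.
cl(A) = ⋂ {C closed : A ⊆ C}. Closed sets containing A: {g, h, i}.
Intersecting these: cl(A) = {g, h, i}.
∂A = cl(A) ∖ int(A) = {g, h, i} ∖ {i} = {g, h}.


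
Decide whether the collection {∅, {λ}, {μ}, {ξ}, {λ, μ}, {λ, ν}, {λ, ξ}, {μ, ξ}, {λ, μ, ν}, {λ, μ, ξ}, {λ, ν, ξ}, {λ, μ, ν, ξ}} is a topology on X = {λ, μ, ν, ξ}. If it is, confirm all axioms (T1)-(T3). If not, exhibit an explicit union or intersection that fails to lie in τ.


τ IS a topology on X.

Axiom (T1): ∅ ∈ τ? Yes; X ∈ τ? Yes.
Axiom (T2/T3): check pairwise unions and intersections of members of τ.
All pairwise intersections and unions checked — each lies in τ. Therefore τ satisfies (T1), (T2), (T3): it IS a topology on X.


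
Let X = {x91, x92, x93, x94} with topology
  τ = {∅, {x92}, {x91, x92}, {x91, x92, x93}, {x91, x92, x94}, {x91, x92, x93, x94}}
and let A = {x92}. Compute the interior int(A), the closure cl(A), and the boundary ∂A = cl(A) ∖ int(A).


int(A) = {x92}, cl(A) = {x91, x92, x93, x94}, ∂A = {x91, x93, x94}.

Closed sets in (X, τ) are complements of opens:
  closed(X, τ) = {∅, {x93}, {x94}, {x93, x94}, {x91, x93, x94}, {x91, x92, x93, x94}}.
int(A) = ⋃ {U ∈ τ : U ⊆ A}. Opens contained in A: ∅, {x92}.
Taking the union of these: int(A) = {x92}.
cl(A) = ⋂ {C closed : A ⊆ C}. Closed sets containing A: {x91, x92, x93, x94}.
Intersecting these: cl(A) = {x91, x92, x93, x94}.
∂A = cl(A) ∖ int(A) = {x91, x92, x93, x94} ∖ {x92} = {x91, x93, x94}.


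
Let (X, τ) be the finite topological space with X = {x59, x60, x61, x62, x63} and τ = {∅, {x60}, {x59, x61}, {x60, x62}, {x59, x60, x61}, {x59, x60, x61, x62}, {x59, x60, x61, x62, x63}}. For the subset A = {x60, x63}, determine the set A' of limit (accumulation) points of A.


A' = {x62, x63}

For each x ∈ X, list the open sets U ∈ τ with x ∈ U, then check whether U ∩ (A ∖ {x}) ≠ ∅ for every such U.
  x = x59: open {x59, x61} ∋ x has {x59, x61} ∩ (A ∖ {x59}) = ∅, so x is NOT a limit point.
  x = x60: open {x60} ∋ x has {x60} ∩ (A ∖ {x60}) = ∅, so x is NOT a limit point.
  x = x61: open {x59, x61} ∋ x has {x59, x61} ∩ (A ∖ {x61}) = ∅, so x is NOT a limit point.
  x = x62: opens ∋ x are {x60, x62}, {x59, x60, x61, x62}, {x59, x60, x61, x62, x63}; each meets A ∖ {x62}, so x IS a limit point.
  x = x63: opens ∋ x are {x59, x60, x61, x62, x63}; each meets A ∖ {x63}, so x IS a limit point.
Collecting: A' = {x62, x63}.


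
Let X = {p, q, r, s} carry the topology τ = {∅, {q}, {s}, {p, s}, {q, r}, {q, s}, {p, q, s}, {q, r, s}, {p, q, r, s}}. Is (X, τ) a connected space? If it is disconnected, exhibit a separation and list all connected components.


(X, τ) is disconnected; components = [{p, s}, {q, r}].

Find clopen sets (U ∈ τ with X ∖ U ∈ τ):
  U = ∅, X ∖ U = {p, q, r, s} — both open, so U is clopen.
  U = {p, s}, X ∖ U = {q, r} — both open, so U is clopen.
  U = {q, r}, X ∖ U = {p, s} — both open, so U is clopen.
  U = {p, q, r, s}, X ∖ U = ∅ — both open, so U is clopen.
Nontrivial clopen(s) exist: e.g. {p, s}. So (X, τ) is disconnected.
Compute connected components by grouping points that agree on all clopens:
  component: {p, s}
  component: {q, r}


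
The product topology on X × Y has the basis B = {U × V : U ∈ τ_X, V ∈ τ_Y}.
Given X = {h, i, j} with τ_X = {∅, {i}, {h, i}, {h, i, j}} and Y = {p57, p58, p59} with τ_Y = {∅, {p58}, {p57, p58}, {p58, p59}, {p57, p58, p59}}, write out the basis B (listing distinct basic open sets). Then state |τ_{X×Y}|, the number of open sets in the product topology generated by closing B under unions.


Basis B = {∅ × ∅, {i} × {p58}, {h, i} × {p58}, {i} × {p57, p58}, {i} × {p58, p59}, {h, i, j} × {p58}, {i} × {p57, p58, p59}, {h, i} × {p57, p58}, {h, i} × {p58, p59}, {h, i} × {p57, p58, p59}, {h, i, j} × {p57, p58}, {h, i, j} × {p58, p59}, {h, i, j} × {p57, p58, p59}}; |τ_{X×Y}| = 30.

Enumerate products U × V with U ∈ τ_X, V ∈ τ_Y (deduplicated):
  ∅ × ∅ = {} (∅)
  {i} × {p58} = {(i,p58)}
  {h, i} × {p58} = {(h,p58), (i,p58)}
  {i} × {p57, p58} = {(i,p57), (i,p58)}
  {i} × {p58, p59} = {(i,p58), (i,p59)}
  {h, i, j} × {p58} = {(h,p58), (i,p58), (j,p58)}
  {i} × {p57, p58, p59} = {(i,p57), (i,p58), (i,p59)}
  {h, i} × {p57, p58} = {(h,p57), (h,p58), (i,p57), (i,p58)}
  {h, i} × {p58, p59} = {(h,p58), (h,p59), (i,p58), (i,p59)}
  {h, i} × {p57, p58, p59} = {(h,p57), (h,p58), (h,p59), (i,p57), (i,p58), (i,p59)}
  {h, i, j} × {p57, p58} = {(h,p57), (h,p58), (i,p57), (i,p58), (j,p57), (j,p58)}
  {h, i, j} × {p58, p59} = {(h,p58), (h,p59), (i,p58), (i,p59), (j,p58), (j,p59)}
  {h, i, j} × {p57, p58, p59} = {(h,p57), (h,p58), (h,p59), (i,p57), (i,p58), (i,p59), (j,p57), (j,p58), (j,p59)}
These 13 distinct sets form the basis B.
Close under arbitrary unions to get τ_{X×Y}; counting gives |τ_{X×Y}| = 30.
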